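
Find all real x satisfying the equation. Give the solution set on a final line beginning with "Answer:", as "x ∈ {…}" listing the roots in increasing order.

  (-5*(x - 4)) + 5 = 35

Step 1. [(-5*(x - 4)) + 5 = 35] -5 divides every term; factor it out ⇒ factor: (x - 4) - 1 = -7.
Step 2. [(x - 4) - 1 = -7] peel the -1: add 1 from each side ⇒ sub: x - 4 = -6.
Step 3. [x - 4 = -6] -4 is outermost — add 4 both sides. So sub: x = -2.

Answer: x ∈ {-2}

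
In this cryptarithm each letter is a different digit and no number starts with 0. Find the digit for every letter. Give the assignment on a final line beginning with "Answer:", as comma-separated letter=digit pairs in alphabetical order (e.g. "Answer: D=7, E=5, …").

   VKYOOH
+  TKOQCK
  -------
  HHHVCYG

Step 1. [col 1: H + K ≡ G (mod 10)] no forcing yet in column 1 (carry-in 0); H=1 is free and consistent — try it ⇒ H=1.
Step 2. [col 1: H + K ≡ G (mod 10)] several values work for K in column 1 (H + K ≡ G (mod 10), carry-in 0); try K=5. So K=5.
Step 3. [col 1: H + K ≡ G (mod 10)] from column 1 (H=1, K=5, carry-in 0, digits 1,5 already taken and all letters distinct): G must equal 6, so G=6.
Step 4. [col 2: O + C ≡ Y (mod 10)] no forcing yet in column 2 (carry-in 0); O=4 is free and consistent — try it. So O=4.
Step 5. [col 2: O + C ≡ Y (mod 10)] no forcing yet in column 2 (carry-in 0); C=3 is free and consistent — try it. So C=3.
Step 6. [col 2: O + C ≡ Y (mod 10)] column 2 reads O+C+carry(0)=Y with O=4, C=3; with digits 1,3,4,5,6 already taken and all letters distinct, the only value for Y is 7. So Y=7.
Step 7. [col 3: O + Q ≡ C (mod 10)] column 3 reads O+Q+carry(0)=C with O=4, C=3; with digits 1,3,4,5,6,7 already taken and all letters distinct, the only value for Q is 9 ⇒ Q=9.
Step 8. [col 4: Y + O ≡ V (mod 10)] in column 4 we have Y+O≡V with carry-in 1; given Y=7, O=4 and digits 1,3,4,5,6,7,9 already taken and all letters distinct, that pins V to 2, so V=2.
Step 9. [col 6: V + T ≡ H (mod 10)] column 6: given V=2, H=1, carry-in 1, and digits 1,2,3,4,5,6,7,9 already taken and all letters distinct, V+T≡H (mod 10) forces T=8 ⇒ T=8.

Answer: C=3, G=6, H=1, K=5, O=4, Q=9, T=8, V=2, Y=7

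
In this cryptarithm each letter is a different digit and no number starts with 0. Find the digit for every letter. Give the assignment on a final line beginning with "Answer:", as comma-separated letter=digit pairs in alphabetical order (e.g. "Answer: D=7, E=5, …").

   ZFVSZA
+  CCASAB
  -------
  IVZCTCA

Step 1. [col 1: A + B ≡ A (mod 10)] column 1: given nothing yet, carry-in 0, and all letters distinct, none taken yet, A+B≡A (mod 10) forces B=0 ⇒ B=0.
Step 2. [I] I is the leading digit of a 7-digit sum of two 6-digit numbers; the final carry is exactly 1, so I=1.
Step 3. [col 1: A + B ≡ A (mod 10)] no forcing yet in column 1 (carry-in 0); A=3 is free and consistent — try it ⇒ A=3.
Step 4. [col 2: Z + A ≡ C (mod 10)] column 2 (Z + A ≡ C (mod 10), carry-in 0) doesn't pin C yet; pick C=8 and continue ⇒ C=8.
Step 5. [col 2: Z + A ≡ C (mod 10)] in column 2 we have Z+A≡C with carry-in 0; given A=3, C=8 and digits 0,1,3,8 already taken and all letters distinct, that pins Z to 5, so Z=5.
Step 6. [col 3: S + S ≡ T (mod 10)] no forcing yet in column 3 (carry-in 0); T=2 is free and consistent — try it ⇒ T=2.
Step 7. [col 3: S + S ≡ T (mod 10)] in column 3 we have S+S≡T with carry-in 0; given T=2 and digits 0,1,2,3,5,8 already taken and all letters distinct, that pins S to 6 ⇒ S=6.
Step 8. [col 4: V + A ≡ C (mod 10)] from column 4 (A=3, C=8, carry-in 1, digits 0,1,2,3,5,6,8 already taken and all letters distinct): V must equal 4. So V=4.
Step 9. [col 5: F + C ≡ Z (mod 10)] from column 5 (C=8, Z=5, carry-in 0, digits 0,1,2,3,4,5,6,8 already taken and all letters distinct): F must equal 7, so F=7.

Answer: A=3, B=0, C=8, F=7, I=1, S=6, T=2, V=4, Z=5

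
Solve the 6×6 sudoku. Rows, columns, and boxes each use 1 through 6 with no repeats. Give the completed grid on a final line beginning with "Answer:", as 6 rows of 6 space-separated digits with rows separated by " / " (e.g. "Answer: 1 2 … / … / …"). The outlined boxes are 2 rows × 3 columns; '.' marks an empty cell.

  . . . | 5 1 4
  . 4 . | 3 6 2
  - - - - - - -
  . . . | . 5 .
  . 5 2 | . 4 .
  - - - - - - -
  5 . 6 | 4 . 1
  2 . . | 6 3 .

Step 1. [r3c1∈{1,3,4,6}] col 1 places 4 nowhere but r3c1. So r3c1=4.
Step 2. [r1c3∈{3}] r1c3 has the single candidate 3, so r1c3=3.
Step 3. [r3c3∈{1}] r3c3 is down to just 1, so r3c3=1.
Step 4. [r4c1∈{3,6}] in col 1, 3 fits only at r4c1, so r4c1=3.
Step 5. [r3c2∈{6}] r3c2's peers cover all but 6. So r3c2=6.
Step 6. [r5c5∈{2}] nothing but 2 survives at r5c5 ⇒ r5c5=2.
Step 7. [r4c4∈{1}] r4c4's peers cover all but 1, so r4c4=1.
Step 8. [r3c6∈{3}] only 3 remains possible at r3c6, so r3c6=3.
Step 9. [r5c2∈{3}] only 3 remains possible at r5c2 ⇒ r5c2=3.
Step 10. [r4c6∈{6}] r4c6's peers cover all but 6, so r4c6=6.
Step 11. [r3c4∈{2}] nothing but 2 survives at r3c4, so r3c4=2.
Step 12. [r1c1∈{6}] nothing but 6 survives at r1c1, so r1c1=6.
Step 13. [r2c3∈{5}] r2c3 is down to just 5, so r2c3=5.
Step 14. [r6c3∈{4}] r6c3's peers cover all but 4, so r6c3=4.
Step 15. [r6c6∈{5}] r6c6 has the single candidate 5 ⇒ r6c6=5.
Step 16. [r2c1∈{1}] r2c1 has the single candidate 1, so r2c1=1.
Step 17. [r1c2∈{2}] r1c2 is down to just 2. So r1c2=2.
Step 18. [r6c2∈{1}] only 1 remains possible at r6c2, so r6c2=1.

Answer: 6 2 3 5 1 4 / 1 4 5 3 6 2 / 4 6 1 2 5 3 / 3 5 2 1 4 6 / 5 3 6 4 2 1 / 2 1 4 6 3 5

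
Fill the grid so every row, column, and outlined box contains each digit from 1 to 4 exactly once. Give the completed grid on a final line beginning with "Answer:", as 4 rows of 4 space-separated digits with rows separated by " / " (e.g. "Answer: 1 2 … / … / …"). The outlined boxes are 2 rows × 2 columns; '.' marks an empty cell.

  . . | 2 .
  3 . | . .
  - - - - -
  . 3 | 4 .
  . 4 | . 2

Step 1. [r2c3∈{1}] only 1 remains possible at r2c3, so r2c3=1.
Step 2. [r4c1∈{1}] r4c1 is down to just 1. So r4c1=1.
Step 3. [r2c4∈{4}] only 4 remains possible at r2c4. So r2c4=4.
Step 4. [r1c4∈{3}] r1c4's peers cover all but 3 ⇒ r1c4=3.
Step 5. [r4c3∈{3}] nothing but 3 survives at r4c3, so r4c3=3.
Step 6. [r2c2∈{2}] nothing but 2 survives at r2c2, so r2c2=2.
Step 7. [r1c1∈{4}] nothing but 4 survives at r1c1 ⇒ r1c1=4.
Step 8. [r3c4∈{1}] r3c4's peers cover all but 1 ⇒ r3c4=1.
Step 9. [r1c2∈{1}] r1c2 has the single candidate 1. So r1c2=1.
Step 10. [r3c1∈{2}] r3c1's peers cover all but 2 ⇒ r3c1=2.

Answer: 4 1 2 3 / 3 2 1 4 / 2 3 4 1 / 1 4 3 2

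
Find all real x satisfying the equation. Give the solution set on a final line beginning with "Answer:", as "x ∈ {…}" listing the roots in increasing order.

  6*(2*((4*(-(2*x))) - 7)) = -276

Step 1. [6*(2*((4*(-(2*x))) - 7)) = -276] 6 out front; divide by 6. So div: 2*((4*(-(2*x))) - 7) = -46.
Step 2. [2*((4*(-(2*x))) - 7) = -46] 2·(inner) — divide through by 2, so div: (4*(-(2*x))) - 7 = -23.
Step 3. [(4*(-(2*x))) - 7 = -23] -7 is outermost — add 7 both sides. So sub: 4*(-(2*x)) = -16.
Step 4. [4*(-(2*x)) = -16] 4·(inner) — divide through by 4. So div: -(2*x) = -4.
Step 5. [-(2*x) = -4] LHS negated; negate both sides ⇒ neg: 2*x = 4.
Step 6. [2*x = 4] 2·(inner) — divide through by 2 ⇒ div: x = 2.

Answer: x ∈ {2}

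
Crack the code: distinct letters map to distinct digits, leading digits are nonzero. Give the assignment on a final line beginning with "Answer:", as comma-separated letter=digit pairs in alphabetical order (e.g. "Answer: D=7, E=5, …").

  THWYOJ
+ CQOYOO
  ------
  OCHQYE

Step 1. [col 1: J + O ≡ E (mod 10)] column 1 (J + O ≡ E (mod 10), carry-in 0) doesn't pin O yet; pick O=4 and continue. So O=4.
Step 2. [col 1: J + O ≡ E (mod 10)] no forcing yet in column 1 (carry-in 0); E=7 is free and consistent — try it. So E=7.
Step 3. [col 1: J + O ≡ E (mod 10)] in column 1 we have J+O≡E with carry-in 0; given O=4, E=7 and digits 4,7 already taken and all letters distinct, that pins J to 3. So J=3.
Step 4. [col 2: O + O ≡ Y (mod 10)] in column 2 we have O+O≡Y with carry-in 0; given O=4 and digits 3,4,7 already taken and all letters distinct, that pins Y to 8, so Y=8.
Step 5. [col 3: Y + Y ≡ Q (mod 10)] from column 3 (Y=8, carry-in 0, digits 3,4,7,8 already taken and all letters distinct): Q must equal 6. So Q=6.
Step 6. [col 4: W + O ≡ H (mod 10)] several values work for W in column 4 (W + O ≡ H (mod 10), carry-in 1); try W=0. So W=0.
Step 7. [col 4: W + O ≡ H (mod 10)] from column 4 (W=0, O=4, carry-in 1, digits 0,3,4,6,7,8 already taken and all letters distinct): H must equal 5. So H=5.
Step 8. [col 5: H + Q ≡ C (mod 10)] in column 5 we have H+Q≡C with carry-in 0; given H=5, Q=6 and digits 0,3,4,5,6,7,8 already taken and all letters distinct, that pins C to 1. So C=1.
Step 9. [col 6: T + C ≡ O (mod 10)] in column 6 we have T+C≡O with carry-in 1; given C=1, O=4 and digits 0,1,3,4,5,6,7,8 already taken and all letters distinct, that pins T to 2, so T=2.

Answer: C=1, E=7, H=5, J=3, O=4, Q=6, T=2, W=0, Y=8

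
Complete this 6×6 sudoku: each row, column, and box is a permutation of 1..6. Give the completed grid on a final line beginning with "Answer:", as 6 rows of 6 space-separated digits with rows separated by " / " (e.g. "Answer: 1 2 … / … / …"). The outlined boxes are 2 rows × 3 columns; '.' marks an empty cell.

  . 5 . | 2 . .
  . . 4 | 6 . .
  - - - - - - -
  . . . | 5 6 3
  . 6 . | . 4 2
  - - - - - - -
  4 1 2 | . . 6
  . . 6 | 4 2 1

Step 1. [r3c3∈{1}] only 1 remains possible at r3c3 ⇒ r3c3=1.
Step 2. [r1c3∈{3}] r1c3 has the single candidate 3 ⇒ r1c3=3.
Step 3. [r2c5∈{1,3,5}] across row 2, 3 lands solely at r2c5 ⇒ r2c5=3.
Step 4. [r2c1∈{1,2}] r2c1 is the only open cell in row 2 admitting 1. So r2c1=1.
Step 5. [r6c1∈{3,5}] across row 6, 5 lands solely at r6c1 ⇒ r6c1=5.
Step 6. [r2c2∈{2}] only 2 remains possible at r2c2 ⇒ r2c2=2.
Step 7. [r5c5∈{5}] nothing but 5 survives at r5c5, so r5c5=5.
Step 8. [r3c2∈{4}] r3c2 is down to just 4, so r3c2=4.
Step 9. [r5c4∈{3}] r5c4 is down to just 3, so r5c4=3.
Step 10. [r3c1∈{2}] r3c1's peers cover all but 2, so r3c1=2.
Step 11. [r1c5∈{1}] r1c5's peers cover all but 1. So r1c5=1.
Step 12. [r1c6∈{4}] r1c6 is down to just 4, so r1c6=4.
Step 13. [r6c2∈{3}] only 3 remains possible at r6c2 ⇒ r6c2=3.
Step 14. [r1c1∈{6}] r1c1 is down to just 6, so r1c1=6.
Step 15. [r4c1∈{3}] only 3 remains possible at r4c1. So r4c1=3.
Step 16. [r4c3∈{5}] r4c3 is down to just 5, so r4c3=5.
Step 17. [r4c4∈{1}] nothing but 1 survives at r4c4 ⇒ r4c4=1.
Step 18. [r2c6∈{5}] r2c6 is down to just 5, so r2c6=5.

Answer: 6 5 3 2 1 4 / 1 2 4 6 3 5 / 2 4 1 5 6 3 / 3 6 5 1 4 2 / 4 1 2 3 5 6 / 5 3 6 4 2 1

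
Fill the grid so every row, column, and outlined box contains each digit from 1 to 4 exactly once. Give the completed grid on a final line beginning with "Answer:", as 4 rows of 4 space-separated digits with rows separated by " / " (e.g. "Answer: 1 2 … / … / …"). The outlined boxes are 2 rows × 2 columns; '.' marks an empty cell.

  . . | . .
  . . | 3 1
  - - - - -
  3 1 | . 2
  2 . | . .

Step 1. [r4c2∈{4}] r4c2 is down to just 4 ⇒ r4c2=4.
Step 2. [r1c3∈{2,4}] r1c3 is the only open cell in col 3 admitting 2 ⇒ r1c3=2.
Step 3. [r1c1∈{1,4}] 1 has one home in row 1: r1c1 ⇒ r1c1=1.
Step 4. [r2c1∈{4}] only 4 remains possible at r2c1. So r2c1=4.
Step 5. [r1c4∈{4}] r1c4 is down to just 4, so r1c4=4.
Step 6. [r4c3∈{1}] only 1 remains possible at r4c3, so r4c3=1.
Step 7. [r1c2∈{3}] nothing but 3 survives at r1c2, so r1c2=3.
Step 8. [r3c3∈{4}] only 4 remains possible at r3c3 ⇒ r3c3=4.
Step 9. [r2c2∈{2}] nothing but 2 survives at r2c2 ⇒ r2c2=2.
Step 10. [r4c4∈{3}] r4c4 is down to just 3 ⇒ r4c4=3.

Answer: 1 3 2 4 / 4 2 3 1 / 3 1 4 2 / 2 4 1 3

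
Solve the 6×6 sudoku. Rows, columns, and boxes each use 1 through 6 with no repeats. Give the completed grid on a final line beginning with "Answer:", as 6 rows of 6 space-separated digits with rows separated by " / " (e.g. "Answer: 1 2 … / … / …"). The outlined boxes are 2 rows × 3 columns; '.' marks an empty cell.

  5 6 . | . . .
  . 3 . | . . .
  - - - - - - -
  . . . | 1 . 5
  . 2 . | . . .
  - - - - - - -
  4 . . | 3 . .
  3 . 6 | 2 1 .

Step 1. [r1c4∈{4}] nothing but 4 survives at r1c4, so r1c4=4.
Step 2. [r3c5∈{2,3,4,6}] r3c5 is the only open cell in row 3 admitting 2, so r3c5=2.
Step 3. [r4c5∈{3,4,6}] col 5 places 4 nowhere but r4c5, so r4c5=4.
Step 4. [r5c3∈{1,2,5}] r5c3 is the only open cell in row 5 admitting 2, so r5c3=2.
Step 5. [r1c3∈{1}] r1c3's peers cover all but 1. So r1c3=1.
Step 6. [r5c6∈{6}] r5c6 has the single candidate 6, so r5c6=6.
Step 7. [r3c3∈{3,4}] row 3 places 3 nowhere but r3c3 ⇒ r3c3=3.
Step 8. [r4c4∈{6}] r4c4's peers cover all but 6, so r4c4=6.
Step 9. [r1c6∈{2,3}] row 1 places 2 nowhere but r1c6, so r1c6=2.
Step 10. [r5c5∈{5}] r5c5 is down to just 5 ⇒ r5c5=5.
Step 11. [r6c6∈{4}] r6c6 is down to just 4, so r6c6=4.
Step 12. [r3c2∈{4}] r3c2 is down to just 4 ⇒ r3c2=4.
Step 13. [r6c2∈{5}] r6c2's peers cover all but 5 ⇒ r6c2=5.
Step 14. [r1c5∈{3}] r1c5's peers cover all but 3. So r1c5=3.
Step 15. [r5c2∈{1}] r5c2 is down to just 1. So r5c2=1.
Step 16. [r4c1∈{1}] r4c1 is down to just 1 ⇒ r4c1=1.
Step 17. [r2c5∈{6}] r2c5's peers cover all but 6. So r2c5=6.
Step 18. [r2c3∈{4}] r2c3 has the single candidate 4, so r2c3=4.
Step 19. [r3c1∈{6}] r3c1's peers cover all but 6. So r3c1=6.
Step 20. [r2c1∈{2}] r2c1's peers cover all but 2, so r2c1=2.
Step 21. [r4c6∈{3}] r4c6's peers cover all but 3. So r4c6=3.
Step 22. [r2c6∈{1}] r2c6's peers cover all but 1 ⇒ r2c6=1.
Step 23. [r4c3∈{5}] nothing but 5 survives at r4c3. So r4c3=5.
Step 24. [r2c4∈{5}] r2c4 has the single candidate 5. So r2c4=5.

Answer: 5 6 1 4 3 2 / 2 3 4 5 6 1 / 6 4 3 1 2 5 / 1 2 5 6 4 3 / 4 1 2 3 5 6 / 3 5 6 2 1 4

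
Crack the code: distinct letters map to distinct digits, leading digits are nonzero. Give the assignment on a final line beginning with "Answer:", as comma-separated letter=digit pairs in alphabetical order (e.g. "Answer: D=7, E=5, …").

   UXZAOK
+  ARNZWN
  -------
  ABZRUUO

Step 1. [col 1: K + N ≡ O (mod 10)] several values work for K in column 1 (K + N ≡ O (mod 10), carry-in 0); try K=7, so K=7.
Step 2. [col 1: K + N ≡ O (mod 10)] O=2 is one option consistent with column 1 (K + N ≡ O (mod 10), carry-in 0) — take it. So O=2.
Step 3. [A] adding two 6-digit numbers gives at most 6+1 digits, and here it does — A is that final carry and must be 1 ⇒ A=1.
Step 4. [col 1: K + N ≡ O (mod 10)] in column 1 we have K+N≡O with carry-in 0; given K=7, O=2 and digits 1,2,7 already taken and all letters distinct, that pins N to 5, so N=5.
Step 5. [col 2: O + W ≡ U (mod 10)] no forcing yet in column 2 (carry-in 1); U=9 is free and consistent — try it, so U=9.
Step 6. [col 2: O + W ≡ U (mod 10)] column 2: given O=2, U=9, carry-in 1, and digits 1,2,5,7,9 already taken and all letters distinct, O+W≡U (mod 10) forces W=6, so W=6.
Step 7. [col 3: A + Z ≡ U (mod 10)] column 3 reads A+Z+carry(0)=U with A=1, U=9; with digits 1,2,5,6,7,9 already taken and all letters distinct, the only value for Z is 8 ⇒ Z=8.
Step 8. [col 4: Z + N ≡ R (mod 10)] column 4 reads Z+N+carry(0)=R with Z=8, N=5; with digits 1,2,5,6,7,8,9 already taken and all letters distinct, the only value for R is 3 ⇒ R=3.
Step 9. [col 5: X + R ≡ Z (mod 10)] column 5: given R=3, Z=8, carry-in 1, and digits 1,2,3,5,6,7,8,9 already taken and all letters distinct, X+R≡Z (mod 10) forces X=4. So X=4.
Step 10. [col 6: U + A ≡ B (mod 10)] in column 6 we have U+A≡B with carry-in 0; given U=9, A=1 and digits 1,2,3,4,5,6,7,8,9 already taken and all letters distinct, that pins B to 0 ⇒ B=0.

Answer: A=1, B=0, K=7, N=5, O=2, R=3, U=9, W=6, X=4, Z=8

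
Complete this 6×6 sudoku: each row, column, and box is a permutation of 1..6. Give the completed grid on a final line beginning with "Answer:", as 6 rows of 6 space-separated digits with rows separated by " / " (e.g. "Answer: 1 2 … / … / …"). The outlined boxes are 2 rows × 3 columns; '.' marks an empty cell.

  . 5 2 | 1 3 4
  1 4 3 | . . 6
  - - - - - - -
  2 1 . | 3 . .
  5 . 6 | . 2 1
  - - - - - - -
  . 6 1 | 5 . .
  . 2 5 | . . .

Step 1. [r5c5∈{4}] only 4 remains possible at r5c5. So r5c5=4.
Step 2. [r5c1∈{3}] nothing but 3 survives at r5c1 ⇒ r5c1=3.
Step 3. [r3c5∈{5,6}] in row 3, 6 fits only at r3c5, so r3c5=6.
Step 4. [r6c6∈{3}] nothing but 3 survives at r6c6, so r6c6=3.
Step 5. [r3c3∈{4}] r3c3 is down to just 4 ⇒ r3c3=4.
Step 6. [r3c6∈{5}] r3c6's peers cover all but 5. So r3c6=5.
Step 7. [r6c4∈{6}] r6c4's peers cover all but 6. So r6c4=6.
Step 8. [r4c4∈{4}] r4c4's peers cover all but 4, so r4c4=4.
Step 9. [r1c1∈{6}] r1c1 is down to just 6 ⇒ r1c1=6.
Step 10. [r2c4∈{2}] r2c4 has the single candidate 2, so r2c4=2.
Step 11. [r6c5∈{1}] r6c5's peers cover all but 1. So r6c5=1.
Step 12. [r5c6∈{2}] r5c6 has the single candidate 2, so r5c6=2.
Step 13. [r4c2∈{3}] only 3 remains possible at r4c2 ⇒ r4c2=3.
Step 14. [r2c5∈{5}] r2c5 is down to just 5. So r2c5=5.
Step 15. [r6c1∈{4}] r6c1's peers cover all but 4 ⇒ r6c1=4.

Answer: 6 5 2 1 3 4 / 1 4 3 2 5 6 / 2 1 4 3 6 5 / 5 3 6 4 2 1 / 3 6 1 5 4 2 / 4 2 5 6 1 3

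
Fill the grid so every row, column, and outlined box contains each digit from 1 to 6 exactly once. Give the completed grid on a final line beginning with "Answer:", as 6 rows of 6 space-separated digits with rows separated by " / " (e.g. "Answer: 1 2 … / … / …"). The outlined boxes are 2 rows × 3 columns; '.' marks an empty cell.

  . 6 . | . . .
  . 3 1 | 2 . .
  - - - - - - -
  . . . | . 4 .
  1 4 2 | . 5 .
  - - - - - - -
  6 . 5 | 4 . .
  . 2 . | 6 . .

Step 1. [r1c4∈{1,3,5}] r1c4 is the only open cell in col 4 admitting 5. So r1c4=5.
Step 2. [r3c6∈{1,2,3,6}] across row 3, 2 lands solely at r3c6, so r3c6=2.
Step 3. [r1c3∈{4}] r1c3 is down to just 4, so r1c3=4.
Step 4. [r6c3∈{3}] nothing but 3 survives at r6c3, so r6c3=3.
Step 5. [r6c5∈{1}] r6c5 has the single candidate 1. So r6c5=1.
Step 6. [r5c6∈{3}] r5c6 is down to just 3 ⇒ r5c6=3.
Step 7. [r3c1∈{3,5}] across col 1, 3 lands solely at r3c1 ⇒ r3c1=3.
Step 8. [r2c5∈{6}] r2c5 is down to just 6. So r2c5=6.
Step 9. [r1c1∈{2}] nothing but 2 survives at r1c1 ⇒ r1c1=2.
Step 10. [r4c6∈{6}] r4c6 has the single candidate 6, so r4c6=6.
Step 11. [r1c5∈{3}] r1c5's peers cover all but 3 ⇒ r1c5=3.
Step 12. [r1c6∈{1}] only 1 remains possible at r1c6, so r1c6=1.
Step 13. [r3c4∈{1}] nothing but 1 survives at r3c4, so r3c4=1.
Step 14. [r6c6∈{5}] nothing but 5 survives at r6c6, so r6c6=5.
Step 15. [r3c2∈{5}] r3c2 has the single candidate 5. So r3c2=5.
Step 16. [r5c5∈{2}] r5c5 is down to just 2, so r5c5=2.
Step 17. [r2c1∈{5}] r2c1 is down to just 5, so r2c1=5.
Step 18. [r5c2∈{1}] r5c2 has the single candidate 1 ⇒ r5c2=1.
Step 19. [r3c3∈{6}] r3c3's peers cover all but 6 ⇒ r3c3=6.
Step 20. [r4c4∈{3}] r4c4's peers cover all but 3, so r4c4=3.
Step 21. [r6c1∈{4}] r6c1 is down to just 4. So r6c1=4.
Step 22. [r2c6∈{4}] r2c6 is down to just 4, so r2c6=4.

Answer: 2 6 4 5 3 1 / 5 3 1 2 6 4 / 3 5 6 1 4 2 / 1 4 2 3 5 6 / 6 1 5 4 2 3 / 4 2 3 6 1 5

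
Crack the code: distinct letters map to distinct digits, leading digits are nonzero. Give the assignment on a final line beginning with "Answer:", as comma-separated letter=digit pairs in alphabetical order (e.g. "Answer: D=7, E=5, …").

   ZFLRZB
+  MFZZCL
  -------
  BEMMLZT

Step 1. [col 1: B + L ≡ T (mod 10)] L=2 is one option consistent with column 1 (B + L ≡ T (mod 10), carry-in 0) — take it. So L=2.
Step 2. [col 1: B + L ≡ T (mod 10)] column 1 (B + L ≡ T (mod 10), carry-in 0) doesn't pin T yet; pick T=3 and continue ⇒ T=3.
Step 3. [col 1: B + L ≡ T (mod 10)] from column 1 (L=2, T=3, carry-in 0, digits 2,3 already taken and all letters distinct): B must equal 1. So B=1.
Step 4. [col 2: Z + C ≡ Z (mod 10)] column 2: given nothing yet, carry-in 0, and digits 1,2,3 already taken and all letters distinct, Z+C≡Z (mod 10) forces C=0. So C=0.
Step 5. [col 2: Z + C ≡ Z (mod 10)] no forcing yet in column 2 (carry-in 0); Z=5 is free and consistent — try it. So Z=5.
Step 6. [col 3: R + Z ≡ L (mod 10)] column 3: given Z=5, L=2, carry-in 0, and digits 0,1,2,3,5 already taken and all letters distinct, R+Z≡L (mod 10) forces R=7, so R=7.
Step 7. [col 4: L + Z ≡ M (mod 10)] in column 4 we have L+Z≡M with carry-in 1; given L=2, Z=5 and digits 0,1,2,3,5,7 already taken and all letters distinct, that pins M to 8. So M=8.
Step 8. [col 5: F + F ≡ M (mod 10)] column 5 (F + F ≡ M (mod 10), carry-in 0) doesn't pin F yet; pick F=9 and continue, so F=9.
Step 9. [col 6: Z + M ≡ E (mod 10)] column 6: given Z=5, M=8, carry-in 1, and digits 0,1,2,3,5,7,8,9 already taken and all letters distinct, Z+M≡E (mod 10) forces E=4. So E=4.

Answer: B=1, C=0, E=4, F=9, L=2, M=8, R=7, T=3, Z=5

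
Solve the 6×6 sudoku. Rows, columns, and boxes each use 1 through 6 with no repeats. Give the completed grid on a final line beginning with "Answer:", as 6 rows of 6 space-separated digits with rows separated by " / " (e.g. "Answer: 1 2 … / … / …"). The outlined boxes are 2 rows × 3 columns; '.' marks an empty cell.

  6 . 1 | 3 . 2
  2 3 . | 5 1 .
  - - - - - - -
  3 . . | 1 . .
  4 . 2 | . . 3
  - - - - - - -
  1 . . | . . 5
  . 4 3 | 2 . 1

Step 1. [r4c4∈{6}] r4c4 is down to just 6, so r4c4=6.
Step 2. [r3c3∈{5,6}] in col 3, 5 fits only at r3c3. So r3c3=5.
Step 3. [r1c5∈{4}] only 4 remains possible at r1c5, so r1c5=4.
Step 4. [r5c3∈{6}] r5c3 is down to just 6, so r5c3=6.
Step 5. [r1c2∈{5}] r1c2 has the single candidate 5 ⇒ r1c2=5.
Step 6. [r4c2∈{1}] only 1 remains possible at r4c2 ⇒ r4c2=1.
Step 7. [r4c5∈{5}] only 5 remains possible at r4c5. So r4c5=5.
Step 8. [r6c1∈{5}] only 5 remains possible at r6c1. So r6c1=5.
Step 9. [r6c5∈{6}] only 6 remains possible at r6c5. So r6c5=6.
Step 10. [r2c6∈{6}] nothing but 6 survives at r2c6 ⇒ r2c6=6.
Step 11. [r2c3∈{4}] only 4 remains possible at r2c3. So r2c3=4.
Step 12. [r3c2∈{6}] only 6 remains possible at r3c2. So r3c2=6.
Step 13. [r3c5∈{2}] nothing but 2 survives at r3c5, so r3c5=2.
Step 14. [r5c2∈{2}] r5c2 is down to just 2, so r5c2=2.
Step 15. [r5c4∈{4}] r5c4 is down to just 4. So r5c4=4.
Step 16. [r5c5∈{3}] nothing but 3 survives at r5c5, so r5c5=3.
Step 17. [r3c6∈{4}] r3c6's peers cover all but 4, so r3c6=4.

Answer: 6 5 1 3 4 2 / 2 3 4 5 1 6 / 3 6 5 1 2 4 / 4 1 2 6 5 3 / 1 2 6 4 3 5 / 5 4 3 2 6 1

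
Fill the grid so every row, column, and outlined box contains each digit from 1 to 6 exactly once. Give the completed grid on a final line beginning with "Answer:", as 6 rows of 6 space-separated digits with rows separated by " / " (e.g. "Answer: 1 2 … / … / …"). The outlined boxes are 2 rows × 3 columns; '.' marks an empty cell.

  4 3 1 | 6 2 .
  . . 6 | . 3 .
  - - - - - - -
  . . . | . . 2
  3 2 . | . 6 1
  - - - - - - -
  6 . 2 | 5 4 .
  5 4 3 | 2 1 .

Step 1. [r4c3∈{4,5}] across row 4, 5 lands solely at r4c3. So r4c3=5.
Step 2. [r2c6∈{4,5}] col 6 places 4 nowhere but r2c6, so r2c6=4.
Step 3. [r5c2∈{1}] only 1 remains possible at r5c2. So r5c2=1.
Step 4. [r4c4∈{4}] nothing but 4 survives at r4c4. So r4c4=4.
Step 5. [r3c3∈{4}] r3c3 is down to just 4, so r3c3=4.
Step 6. [r2c4∈{1}] r2c4 is down to just 1. So r2c4=1.
Step 7. [r3c4∈{3}] r3c4 is down to just 3, so r3c4=3.
Step 8. [r1c6∈{5}] r1c6 is down to just 5 ⇒ r1c6=5.
Step 9. [r2c1∈{2}] nothing but 2 survives at r2c1, so r2c1=2.
Step 10. [r3c2∈{6}] only 6 remains possible at r3c2, so r3c2=6.
Step 11. [r6c6∈{6}] r6c6's peers cover all but 6, so r6c6=6.
Step 12. [r2c2∈{5}] r2c2's peers cover all but 5, so r2c2=5.
Step 13. [r3c5∈{5}] only 5 remains possible at r3c5 ⇒ r3c5=5.
Step 14. [r3c1∈{1}] r3c1's peers cover all but 1 ⇒ r3c1=1.
Step 15. [r5c6∈{3}] only 3 remains possible at r5c6, so r5c6=3.

Answer: 4 3 1 6 2 5 / 2 5 6 1 3 4 / 1 6 4 3 5 2 / 3 2 5 4 6 1 / 6 1 2 5 4 3 / 5 4 3 2 1 6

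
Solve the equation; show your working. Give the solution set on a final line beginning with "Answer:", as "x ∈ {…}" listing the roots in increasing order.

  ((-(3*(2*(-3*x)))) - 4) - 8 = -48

Step 1. [((-(3*(2*(-3*x)))) - 4) - 8 = -48] add 8: x sits inside (… - 8), so sub: (-(3*(2*(-3*x)))) - 4 = -40.
Step 2. [(-(3*(2*(-3*x)))) - 4 = -40] peel the -4: add 4 from each side, so sub: -(3*(2*(-3*x))) = -36.
Step 3. [-(3*(2*(-3*x))) = -36] flip signs both sides, so neg: 3*(2*(-3*x)) = 36.
Step 4. [3*(2*(-3*x)) = 36] divide by the outer 3 ⇒ div: 2*(-3*x) = 12.
Step 5. [2*(-3*x) = 12] leading coefficient 2: divide by 2. So div: -3*x = 6.
Step 6. [-3*x = 6] divide by the outer -3, so div: x = -2.

Answer: x ∈ {-2}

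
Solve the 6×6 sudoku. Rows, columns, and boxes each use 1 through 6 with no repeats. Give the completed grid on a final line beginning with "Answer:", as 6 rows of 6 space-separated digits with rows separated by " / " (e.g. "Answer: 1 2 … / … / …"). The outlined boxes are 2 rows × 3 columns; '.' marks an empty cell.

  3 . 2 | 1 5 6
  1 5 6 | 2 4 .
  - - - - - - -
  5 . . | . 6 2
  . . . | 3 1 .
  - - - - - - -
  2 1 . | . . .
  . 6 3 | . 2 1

Step 1. [r4c3∈{4}] r4c3's peers cover all but 4. So r4c3=4.
Step 2. [r5c6∈{3,4,5}] in col 6, 4 fits only at r5c6. So r5c6=4.
Step 3. [r5c4∈{5,6}] 6 has one home in row 5: r5c4 ⇒ r5c4=6.
Step 4. [r6c1∈{4}] r6c1 has the single candidate 4 ⇒ r6c1=4.
Step 5. [r1c2∈{4}] only 4 remains possible at r1c2, so r1c2=4.
Step 6. [r5c5∈{3}] nothing but 3 survives at r5c5, so r5c5=3.
Step 7. [r3c4∈{4}] r3c4 has the single candidate 4 ⇒ r3c4=4.
Step 8. [r3c3∈{1}] r3c3's peers cover all but 1 ⇒ r3c3=1.
Step 9. [r2c6∈{3}] r2c6 is down to just 3 ⇒ r2c6=3.
Step 10. [r5c3∈{5}] r5c3 has the single candidate 5, so r5c3=5.
Step 11. [r4c1∈{6}] only 6 remains possible at r4c1. So r4c1=6.
Step 12. [r4c2∈{2}] nothing but 2 survives at r4c2 ⇒ r4c2=2.
Step 13. [r3c2∈{3}] r3c2 has the single candidate 3, so r3c2=3.
Step 14. [r4c6∈{5}] nothing but 5 survives at r4c6, so r4c6=5.
Step 15. [r6c4∈{5}] nothing but 5 survives at r6c4. So r6c4=5.

Answer: 3 4 2 1 5 6 / 1 5 6 2 4 3 / 5 3 1 4 6 2 / 6 2 4 3 1 5 / 2 1 5 6 3 4 / 4 6 3 5 2 1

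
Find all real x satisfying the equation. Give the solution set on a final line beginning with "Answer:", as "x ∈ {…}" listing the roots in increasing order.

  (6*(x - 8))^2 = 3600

Step 1. [(6*(x - 8))^2 = 3600] 3600 ≥ 0, LHS is (·)² — take ±√ ⇒ sqrt: 6*(x - 8) = 60 or -60.
Step 2. [6*(x - 8) = 60 or -60] leading coefficient 6: divide by 6 ⇒ div: x - 8 = 10 or -10.
Step 3. [x - 8 = 10 or -10] 8 comes off first (add 8). So sub: x = 18 or -2.

Answer: x ∈ {-2, 18}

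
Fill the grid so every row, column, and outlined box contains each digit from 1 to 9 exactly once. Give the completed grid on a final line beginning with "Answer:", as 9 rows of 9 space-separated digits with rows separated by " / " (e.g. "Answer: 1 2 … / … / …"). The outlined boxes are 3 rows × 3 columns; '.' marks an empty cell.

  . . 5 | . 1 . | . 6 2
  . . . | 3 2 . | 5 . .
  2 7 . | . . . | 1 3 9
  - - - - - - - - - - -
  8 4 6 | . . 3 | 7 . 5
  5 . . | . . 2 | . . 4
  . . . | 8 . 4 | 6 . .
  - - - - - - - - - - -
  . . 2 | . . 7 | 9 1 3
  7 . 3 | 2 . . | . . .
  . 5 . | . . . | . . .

Step 1. [r4c5∈{9}] nothing but 9 survives at r4c5, so r4c5=9.
Step 2. [r6c5∈{5,7}] row 6 places 5 nowhere but r6c5, so r6c5=5.
Step 3. [r6c2∈{1,2,3,9}] col 2 places 2 nowhere but r6c2 ⇒ r6c2=2.
Step 4. [r6c1∈{1,3,9}] across row 6, 3 lands solely at r6c1. So r6c1=3.
Step 5. [r7c4∈{4,5,6}] row 7 places 5 nowhere but r7c4 ⇒ r7c4=5.
Step 6. [r1c4∈{4,7,9}] across row 1, 7 lands solely at r1c4 ⇒ r1c4=7.
Step 7. [r9c4∈{1,4,6,9}] across col 4, 9 lands solely at r9c4 ⇒ r9c4=9.
Step 8. [r8c2∈{1,6,8,9}] across row 8, 9 lands solely at r8c2, so r8c2=9.
Step 9. [r5c2∈{1}] r5c2's peers cover all but 1 ⇒ r5c2=1.
Step 10. [r9c5∈{3,4,6,8}] in row 9, 3 fits only at r9c5 ⇒ r9c5=3.
Step 11. [r9c7∈{2,4,8}] 2 has one home in col 7: r9c7, so r9c7=2.
Step 12. [r3c4∈{4,6}] r3c4 is the only open cell in col 4 admitting 4, so r3c4=4.
Step 13. [r3c3∈{8}] r3c3's peers cover all but 8, so r3c3=8.
Step 14. [r3c5∈{6}] only 6 remains possible at r3c5. So r3c5=6.
Step 15. [r8c6∈{1,6,8}] r8c6 is the only open cell in row 8 admitting 1. So r8c6=1.
Step 16. [r9c6∈{6,8}] across col 6, 6 lands solely at r9c6 ⇒ r9c6=6.
Step 17. [r2c2∈{6}] r2c2 has the single candidate 6. So r2c2=6.
Step 18. [r6c8∈{9}] nothing but 9 survives at r6c8 ⇒ r6c8=9.
Step 19. [r5c8∈{8}] nothing but 8 survives at r5c8, so r5c8=8.
Step 20. [r9c9∈{7,8}] row 9 places 8 nowhere but r9c9. So r9c9=8.
Step 21. [r8c7∈{4}] r8c7 has the single candidate 4, so r8c7=4.
Step 22. [r1c1∈{4,9}] in row 1, 4 fits only at r1c1. So r1c1=4.
Step 23. [r2c1∈{1,9}] in col 1, 9 fits only at r2c1 ⇒ r2c1=9.
Step 24. [r9c3∈{1,4}] across row 9, 4 lands solely at r9c3. So r9c3=4.
Step 25. [r7c2∈{8}] r7c2 has the single candidate 8. So r7c2=8.
Step 26. [r2c9∈{7}] only 7 remains possible at r2c9 ⇒ r2c9=7.
Step 27. [r5c5∈{7}] r5c5's peers cover all but 7. So r5c5=7.
Step 28. [r1c6∈{8,9}] row 1 places 9 nowhere but r1c6, so r1c6=9.
Step 29. [r4c4∈{1}] nothing but 1 survives at r4c4 ⇒ r4c4=1.
Step 30. [r8c8∈{5}] r8c8 has the single candidate 5 ⇒ r8c8=5.
Step 31. [r5c7∈{3}] r5c7 is down to just 3. So r5c7=3.
Step 32. [r1c7∈{8}] r1c7 is down to just 8. So r1c7=8.
Step 33. [r8c9∈{6}] nothing but 6 survives at r8c9, so r8c9=6.
Step 34. [r4c8∈{2}] r4c8's peers cover all but 2. So r4c8=2.
Step 35. [r5c3∈{9}] nothing but 9 survives at r5c3, so r5c3=9.
Step 36. [r9c8∈{7}] r9c8's peers cover all but 7, so r9c8=7.
Step 37. [r2c8∈{4}] only 4 remains possible at r2c8 ⇒ r2c8=4.
Step 38. [r7c5∈{4}] r7c5's peers cover all but 4, so r7c5=4.
Step 39. [r2c6∈{8}] r2c6's peers cover all but 8. So r2c6=8.
Step 40. [r7c1∈{6}] r7c1 is down to just 6. So r7c1=6.
Step 41. [r6c3∈{7}] r6c3 has the single candidate 7 ⇒ r6c3=7.
Step 42. [r8c5∈{8}] r8c5 has the single candidate 8, so r8c5=8.
Step 43. [r5c4∈{6}] nothing but 6 survives at r5c4, so r5c4=6.
Step 44. [r3c6∈{5}] r3c6 has the single candidate 5, so r3c6=5.
Step 45. [r2c3∈{1}] r2c3 is down to just 1. So r2c3=1.
Step 46. [r9c1∈{1}] r9c1 has the single candidate 1. So r9c1=1.
Step 47. [r6c9∈{1}] nothing but 1 survives at r6c9. So r6c9=1.
Step 48. [r1c2∈{3}] r1c2 has the single candidate 3, so r1c2=3.

Answer: 4 3 5 7 1 9 8 6 2 / 9 6 1 3 2 8 5 4 7 / 2 7 8 4 6 5 1 3 9 / 8 4 6 1 9 3 7 2 5 / 5 1 9 6 7 2 3 8 4 / 3 2 7 8 5 4 6 9 1 / 6 8 2 5 4 7 9 1 3 / 7 9 3 2 8 1 4 5 6 / 1 5 4 9 3 6 2 7 8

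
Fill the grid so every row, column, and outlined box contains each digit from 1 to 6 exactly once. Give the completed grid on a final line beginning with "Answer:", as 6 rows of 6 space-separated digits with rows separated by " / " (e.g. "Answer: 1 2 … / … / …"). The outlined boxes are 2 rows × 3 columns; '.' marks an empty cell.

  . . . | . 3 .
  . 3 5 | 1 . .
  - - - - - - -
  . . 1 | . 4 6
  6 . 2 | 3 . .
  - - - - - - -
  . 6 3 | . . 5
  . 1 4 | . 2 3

Step 1. [r1c2∈{2,4}] r1c2 is the only open cell in col 2 admitting 2 ⇒ r1c2=2.
Step 2. [r4c5∈{1,5}] r4c5 is the only open cell in col 5 admitting 5, so r4c5=5.
Step 3. [r1c6∈{4}] only 4 remains possible at r1c6, so r1c6=4.
Step 4. [r3c2∈{5}] r3c2 is down to just 5 ⇒ r3c2=5.
Step 5. [r6c4∈{6}] nothing but 6 survives at r6c4, so r6c4=6.
Step 6. [r2c6∈{2}] r2c6 is down to just 2 ⇒ r2c6=2.
Step 7. [r6c1∈{5}] r6c1 has the single candidate 5, so r6c1=5.
Step 8. [r3c1∈{3}] only 3 remains possible at r3c1 ⇒ r3c1=3.
Step 9. [r1c4∈{5}] r1c4's peers cover all but 5 ⇒ r1c4=5.
Step 10. [r2c5∈{6}] nothing but 6 survives at r2c5, so r2c5=6.
Step 11. [r3c4∈{2}] r3c4's peers cover all but 2. So r3c4=2.
Step 12. [r5c1∈{2}] only 2 remains possible at r5c1. So r5c1=2.
Step 13. [r4c2∈{4}] r4c2 is down to just 4. So r4c2=4.
Step 14. [r1c1∈{1}] r1c1 is down to just 1 ⇒ r1c1=1.
Step 15. [r5c4∈{4}] r5c4 has the single candidate 4. So r5c4=4.
Step 16. [r5c5∈{1}] only 1 remains possible at r5c5 ⇒ r5c5=1.
Step 17. [r4c6∈{1}] r4c6's peers cover all but 1, so r4c6=1.
Step 18. [r1c3∈{6}] r1c3's peers cover all but 6. So r1c3=6.
Step 19. [r2c1∈{4}] r2c1 is down to just 4. So r2c1=4.

Answer: 1 2 6 5 3 4 / 4 3 5 1 6 2 / 3 5 1 2 4 6 / 6 4 2 3 5 1 / 2 6 3 4 1 5 / 5 1 4 6 2 3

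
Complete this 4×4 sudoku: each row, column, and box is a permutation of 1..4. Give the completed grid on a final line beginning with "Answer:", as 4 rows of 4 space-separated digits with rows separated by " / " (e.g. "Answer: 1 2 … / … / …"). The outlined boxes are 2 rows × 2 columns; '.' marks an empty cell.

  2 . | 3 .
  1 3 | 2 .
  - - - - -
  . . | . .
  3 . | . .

Step 1. [r3c1∈{4}] r3c1 has the single candidate 4. So r3c1=4.
Step 2. [r3c3∈{1}] r3c3 is down to just 1. So r3c3=1.
Step 3. [r3c2∈{2}] only 2 remains possible at r3c2 ⇒ r3c2=2.
Step 4. [r2c4∈{4}] r2c4 has the single candidate 4 ⇒ r2c4=4.
Step 5. [r4c4∈{2}] nothing but 2 survives at r4c4, so r4c4=2.
Step 6. [r3c4∈{3}] only 3 remains possible at r3c4, so r3c4=3.
Step 7. [r1c4∈{1}] r1c4 is down to just 1 ⇒ r1c4=1.
Step 8. [r4c3∈{4}] r4c3's peers cover all but 4 ⇒ r4c3=4.
Step 9. [r4c2∈{1}] nothing but 1 survives at r4c2. So r4c2=1.
Step 10. [r1c2∈{4}] r1c2 has the single candidate 4 ⇒ r1c2=4.

Answer: 2 4 3 1 / 1 3 2 4 / 4 2 1 3 / 3 1 4 2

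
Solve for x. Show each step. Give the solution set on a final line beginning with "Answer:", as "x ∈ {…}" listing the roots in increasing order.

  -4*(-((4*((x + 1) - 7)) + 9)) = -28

Step 1. [-4*(-((4*((x + 1) - 7)) + 9)) = -28] -4 out front; divide by -4, so div: -((4*((x + 1) - 7)) + 9) = 7.
Step 2. [-((4*((x + 1) - 7)) + 9) = 7] leading − — multiply by −1 ⇒ neg: (4*((x + 1) - 7)) + 9 = -7.
Step 3. [(4*((x + 1) - 7)) + 9 = -7] the outer +9 inverts by subtracting 9. So sub: 4*((x + 1) - 7) = -16.
Step 4. [4*((x + 1) - 7) = -16] leading coefficient 4: divide by 4. So div: (x + 1) - 7 = -4.
Step 5. [(x + 1) - 7 = -4] peel the -7: add 7 from each side, so sub: x + 1 = 3.
Step 6. [x + 1 = 3] peel the +1: subtract 1 from each side ⇒ sub: x = 2.

Answer: x ∈ {2}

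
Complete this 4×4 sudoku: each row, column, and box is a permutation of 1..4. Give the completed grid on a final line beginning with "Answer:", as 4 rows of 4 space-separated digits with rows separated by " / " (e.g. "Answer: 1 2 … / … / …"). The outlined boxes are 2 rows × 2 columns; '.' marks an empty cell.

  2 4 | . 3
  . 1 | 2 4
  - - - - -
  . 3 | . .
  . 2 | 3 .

Step 1. [r4c4∈{1}] r4c4 is down to just 1 ⇒ r4c4=1.
Step 2. [r3c1∈{1,4}] 1 has one home in row 3: r3c1, so r3c1=1.
Step 3. [r3c3∈{4}] r3c3 is down to just 4 ⇒ r3c3=4.
Step 4. [r2c1∈{3}] r2c1's peers cover all but 3. So r2c1=3.
Step 5. [r1c3∈{1}] r1c3's peers cover all but 1. So r1c3=1.
Step 6. [r3c4∈{2}] only 2 remains possible at r3c4, so r3c4=2.
Step 7. [r4c1∈{4}] r4c1's peers cover all but 4, so r4c1=4.

Answer: 2 4 1 3 / 3 1 2 4 / 1 3 4 2 / 4 2 3 1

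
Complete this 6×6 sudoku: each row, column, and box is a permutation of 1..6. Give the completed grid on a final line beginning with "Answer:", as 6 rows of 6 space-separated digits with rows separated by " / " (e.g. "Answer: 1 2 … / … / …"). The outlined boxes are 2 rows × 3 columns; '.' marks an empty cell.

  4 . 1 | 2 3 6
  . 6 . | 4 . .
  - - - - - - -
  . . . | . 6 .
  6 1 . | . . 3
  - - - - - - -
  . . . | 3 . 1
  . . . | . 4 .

Step 1. [r1c2∈{5}] r1c2 is down to just 5 ⇒ r1c2=5.
Step 2. [r4c4∈{5}] r4c4 has the single candidate 5 ⇒ r4c4=5.
Step 3. [r5c3∈{2,4,5,6}] across row 5, 6 lands solely at r5c3, so r5c3=6.
Step 4. [r4c3∈{2,4}] 4 has one home in row 4: r4c3. So r4c3=4.
Step 5. [r6c1∈{1,2,3,5}] row 6 places 1 nowhere but r6c1. So r6c1=1.
Step 6. [r2c6∈{5}] r2c6 has the single candidate 5. So r2c6=5.
Step 7. [r6c6∈{2}] only 2 remains possible at r6c6, so r6c6=2.
Step 8. [r6c3∈{3,5}] r6c3 is the only open cell in row 6 admitting 5 ⇒ r6c3=5.
Step 9. [r5c1∈{2}] r5c1's peers cover all but 2 ⇒ r5c1=2.
Step 10. [r3c2∈{2,3}] col 2 places 2 nowhere but r3c2. So r3c2=2.
Step 11. [r2c1∈{3}] r2c1 has the single candidate 3. So r2c1=3.
Step 12. [r6c4∈{6}] r6c4 is down to just 6. So r6c4=6.
Step 13. [r2c5∈{1}] r2c5 is down to just 1. So r2c5=1.
Step 14. [r2c3∈{2}] r2c3's peers cover all but 2 ⇒ r2c3=2.
Step 15. [r3c1∈{5}] r3c1 has the single candidate 5. So r3c1=5.
Step 16. [r3c3∈{3}] r3c3 is down to just 3 ⇒ r3c3=3.
Step 17. [r3c4∈{1}] only 1 remains possible at r3c4 ⇒ r3c4=1.
Step 18. [r5c5∈{5}] r5c5 is down to just 5, so r5c5=5.
Step 19. [r3c6∈{4}] r3c6 is down to just 4, so r3c6=4.
Step 20. [r6c2∈{3}] only 3 remains possible at r6c2. So r6c2=3.
Step 21. [r4c5∈{2}] only 2 remains possible at r4c5. So r4c5=2.
Step 22. [r5c2∈{4}] only 4 remains possible at r5c2 ⇒ r5c2=4.

Answer: 4 5 1 2 3 6 / 3 6 2 4 1 5 / 5 2 3 1 6 4 / 6 1 4 5 2 3 / 2 4 6 3 5 1 / 1 3 5 6 4 2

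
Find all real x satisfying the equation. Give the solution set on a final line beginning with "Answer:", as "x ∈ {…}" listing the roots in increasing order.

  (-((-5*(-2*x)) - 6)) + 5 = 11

Step 1. [(-((-5*(-2*x)) - 6)) + 5 = 11] 5 comes off first (subtract 5), so sub: -((-5*(-2*x)) - 6) = 6.
Step 2. [-((-5*(-2*x)) - 6) = 6] leading − — multiply by −1 ⇒ neg: (-5*(-2*x)) - 6 = -6.
Step 3. [(-5*(-2*x)) - 6 = -6] add 6: x sits inside (… - 6). So sub: -5*(-2*x) = 0.
Step 4. [-5*(-2*x) = 0] divide by the outer -5. So div: -2*x = 0.
Step 5. [-2*x = 0] -2 out front; divide by -2. So div: x = 0.

Answer: x ∈ {0}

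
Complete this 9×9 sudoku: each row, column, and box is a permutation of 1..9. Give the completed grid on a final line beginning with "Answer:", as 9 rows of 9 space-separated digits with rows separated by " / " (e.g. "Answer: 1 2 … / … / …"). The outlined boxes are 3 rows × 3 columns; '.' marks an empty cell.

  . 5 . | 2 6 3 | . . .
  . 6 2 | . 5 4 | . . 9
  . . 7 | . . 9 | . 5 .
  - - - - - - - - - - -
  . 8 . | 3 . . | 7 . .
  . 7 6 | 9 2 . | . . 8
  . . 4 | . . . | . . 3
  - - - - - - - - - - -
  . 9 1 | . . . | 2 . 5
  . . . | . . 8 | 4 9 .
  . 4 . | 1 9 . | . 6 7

Step 1. [r5c1∈{1,3,5}] row 5 places 3 nowhere but r5c1 ⇒ r5c1=3.
Step 2. [r3c5∈{1,8}] 1 has one home in box 2: r3c5. So r3c5=1.
Step 3. [r6c2∈{1,2}] across col 2, 1 lands solely at r6c2, so r6c2=1.
Step 4. [r2c4∈{7,8}] 7 has one home in box 2: r2c4, so r2c4=7.
Step 5. [r5c8∈{1,4}] row 5 places 4 nowhere but r5c8. So r5c8=4.
Step 6. [r8c2∈{2,3}] in col 2, 2 fits only at r8c2 ⇒ r8c2=2.
Step 7. [r3c9∈{2,4,6}] 2 has one home in row 3: r3c9 ⇒ r3c9=2.
Step 8. [r3c7∈{3,6,8}] row 3 places 6 nowhere but r3c7 ⇒ r3c7=6.
Step 9. [r3c1∈{4,8}] r3c1 is the only open cell in row 3 admitting 4. So r3c1=4.
Step 10. [r7c4∈{4,6}] in col 4, 4 fits only at r7c4, so r7c4=4.
Step 11. [r1c8∈{1,7,8}] r1c8 is the only open cell in row 1 admitting 7 ⇒ r1c8=7.
Step 12. [r6c5∈{7,8}] 8 has one home in col 5: r6c5 ⇒ r6c5=8.
Step 13. [r6c6∈{5,6,7}] 7 has one home in row 6: r6c6. So r6c6=7.
Step 14. [r6c4∈{5,6}] in row 6, 6 fits only at r6c4, so r6c4=6.
Step 15. [r8c4∈{5}] r8c4 has the single candidate 5 ⇒ r8c4=5.
Step 16. [r8c3∈{3}] r8c3 has the single candidate 3 ⇒ r8c3=3.
Step 17. [r9c7∈{3,8}] in row 9, 3 fits only at r9c7 ⇒ r9c7=3.
Step 18. [r6c7∈{5,9}] col 7 places 9 nowhere but r6c7 ⇒ r6c7=9.
Step 19. [r6c1∈{2,5}] in row 6, 5 fits only at r6c1, so r6c1=5.
Step 20. [r9c1∈{8}] only 8 remains possible at r9c1, so r9c1=8.
Step 21. [r2c1∈{1}] r2c1's peers cover all but 1 ⇒ r2c1=1.
Step 22. [r4c8∈{1,2}] across col 8, 1 lands solely at r4c8. So r4c8=1.
Step 23. [r4c3∈{9}] only 9 remains possible at r4c3. So r4c3=9.
Step 24. [r8c5∈{7}] r8c5's peers cover all but 7, so r8c5=7.
Step 25. [r1c7∈{1,8}] col 7 places 1 nowhere but r1c7, so r1c7=1.
Step 26. [r5c7∈{5}] r5c7's peers cover all but 5 ⇒ r5c7=5.
Step 27. [r7c1∈{6,7}] 7 has one home in row 7: r7c1. So r7c1=7.
Step 28. [r2c8∈{3,8}] 3 has one home in row 2: r2c8. So r2c8=3.
Step 29. [r7c5∈{3}] nothing but 3 survives at r7c5. So r7c5=3.
Step 30. [r5c6∈{1}] r5c6's peers cover all but 1 ⇒ r5c6=1.
Step 31. [r8c9∈{1}] nothing but 1 survives at r8c9 ⇒ r8c9=1.
Step 32. [r4c9∈{6}] r4c9 is down to just 6 ⇒ r4c9=6.
Step 33. [r4c1∈{2}] r4c1 has the single candidate 2. So r4c1=2.
Step 34. [r4c5∈{4}] r4c5's peers cover all but 4, so r4c5=4.
Step 35. [r6c8∈{2}] r6c8's peers cover all but 2. So r6c8=2.
Step 36. [r2c7∈{8}] nothing but 8 survives at r2c7. So r2c7=8.
Step 37. [r7c8∈{8}] r7c8's peers cover all but 8 ⇒ r7c8=8.
Step 38. [r7c6∈{6}] only 6 remains possible at r7c6, so r7c6=6.
Step 39. [r9c3∈{5}] r9c3's peers cover all but 5. So r9c3=5.
Step 40. [r3c2∈{3}] r3c2 is down to just 3 ⇒ r3c2=3.
Step 41. [r8c1∈{6}] r8c1 is down to just 6, so r8c1=6.
Step 42. [r4c6∈{5}] r4c6's peers cover all but 5 ⇒ r4c6=5.
Step 43. [r1c9∈{4}] only 4 remains possible at r1c9, so r1c9=4.
Step 44. [r1c3∈{8}] r1c3 has the single candidate 8. So r1c3=8.
Step 45. [r1c1∈{9}] r1c1 is down to just 9 ⇒ r1c1=9.
Step 46. [r9c6∈{2}] nothing but 2 survives at r9c6 ⇒ r9c6=2.
Step 47. [r3c4∈{8}] r3c4 is down to just 8, so r3c4=8.

Answer: 9 5 8 2 6 3 1 7 4 / 1 6 2 7 5 4 8 3 9 / 4 3 7 8 1 9 6 5 2 / 2 8 9 3 4 5 7 1 6 / 3 7 6 9 2 1 5 4 8 / 5 1 4 6 8 7 9 2 3 / 7 9 1 4 3 6 2 8 5 / 6 2 3 5 7 8 4 9 1 / 8 4 5 1 9 2 3 6 7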